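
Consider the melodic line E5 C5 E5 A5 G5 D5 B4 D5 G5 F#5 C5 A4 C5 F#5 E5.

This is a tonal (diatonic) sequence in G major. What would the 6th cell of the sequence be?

G4 E4 G4 C5 B4

With a 5-note motive the entries are E5, D5, C5, each down a 2nd from the previous.
Continuing the starts: B4 → A4 → G4.
Statement 6 starts on G4 and keeps the same diatonic contour: G4 E4 G4 C5 B4.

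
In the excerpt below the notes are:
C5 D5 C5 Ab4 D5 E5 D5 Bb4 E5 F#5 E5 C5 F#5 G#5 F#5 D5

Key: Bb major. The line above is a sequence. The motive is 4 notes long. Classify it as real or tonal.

real

Each cell has the same semitone pattern (2, -2, -4) — intervals are preserved exactly.
And Ab4 lies outside Bb major, so the sequence is real rather than tonal.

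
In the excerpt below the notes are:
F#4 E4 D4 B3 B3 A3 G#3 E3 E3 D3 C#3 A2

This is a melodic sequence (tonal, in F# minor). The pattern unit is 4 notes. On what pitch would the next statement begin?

Unit = 4 notes; the statements start on F#4, B3, E3, moving down a 5th each time.
One more step down a 5th gives A2.

A2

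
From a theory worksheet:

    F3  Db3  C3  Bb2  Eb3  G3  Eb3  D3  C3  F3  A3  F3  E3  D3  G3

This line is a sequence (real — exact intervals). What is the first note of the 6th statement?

Taking 5-note groups, the heads are F3, G3, A3: the pattern moves up a 2nd.
Extending the heads up a 2nd: B3 → C#4 → D#4.

D#4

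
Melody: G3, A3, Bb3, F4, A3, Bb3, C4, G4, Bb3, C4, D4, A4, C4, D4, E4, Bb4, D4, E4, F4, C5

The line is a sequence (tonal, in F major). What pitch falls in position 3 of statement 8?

Grouping in 4s, the 3rd note of each cell is Bb3, C4, D4, E4, F4.
Carrying that up a 2nd forward: G4 → A4 → Bb4.

Bb4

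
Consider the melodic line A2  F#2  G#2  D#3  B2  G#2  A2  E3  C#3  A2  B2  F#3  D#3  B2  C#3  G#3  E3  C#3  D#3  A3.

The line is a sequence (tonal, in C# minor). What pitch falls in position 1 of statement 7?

The unit is 4 notes. Position-1 pitches of the 5 shown cells: A2, B2, C#3, D#3, E3.
Each moves up a 2nd. Continuing: F#3 → G#3.

G#3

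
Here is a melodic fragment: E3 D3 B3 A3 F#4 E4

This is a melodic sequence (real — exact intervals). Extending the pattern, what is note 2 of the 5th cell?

With 2-note cells, note 2 of each statement runs D3, A3, E4.
Extending up a 5th: B4 → F#5.

F#5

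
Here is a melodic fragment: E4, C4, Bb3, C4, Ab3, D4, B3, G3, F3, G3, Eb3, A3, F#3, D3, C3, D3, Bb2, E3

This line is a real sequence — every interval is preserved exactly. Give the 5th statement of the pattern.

With a 6-note motive the entries are E4, B3, F#3, each down a 4th from the previous.
Extending down a 4th: C#3 → G#2.
So cell 5 is G#2 E2 D2 E2 C2 F#2.

G#2 E2 D2 E2 C2 F#2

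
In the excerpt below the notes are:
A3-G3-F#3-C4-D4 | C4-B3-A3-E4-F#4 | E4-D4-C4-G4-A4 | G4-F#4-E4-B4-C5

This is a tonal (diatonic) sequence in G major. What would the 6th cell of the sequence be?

D5 C5 B4 F#5 G5

Unit = 5 notes; the statements start on A3, C4, E4, G4, moving up a 3rd each time.
Continuing the starts: B4 → D5.
From D5 the diatonic shape gives D5 C5 B4 F#5 G5.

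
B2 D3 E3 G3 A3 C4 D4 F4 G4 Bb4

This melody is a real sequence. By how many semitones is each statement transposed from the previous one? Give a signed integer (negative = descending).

Taking 2-note groups, the heads are B2, E3, A3, D4, G4: the pattern moves up a 4th.
B2 to E3 spans +5 semitones.

5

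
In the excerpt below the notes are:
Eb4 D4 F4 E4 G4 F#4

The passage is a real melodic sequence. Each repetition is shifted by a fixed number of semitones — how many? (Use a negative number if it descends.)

Taking 2-note groups, the heads are Eb4, F4, G4: the pattern moves up a 2nd.
Counting half-steps from Eb4 to F4: 2.

2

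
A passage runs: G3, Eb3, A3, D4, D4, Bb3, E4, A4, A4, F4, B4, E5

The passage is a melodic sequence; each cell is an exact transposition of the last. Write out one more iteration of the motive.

E5 C5 F#5 B5

With a 4-note motive the entries are G3, D4, A4, each up a 5th from the previous.
Statement 4 starts on E5 and keeps the same exact contour: E5 C5 F#5 B5.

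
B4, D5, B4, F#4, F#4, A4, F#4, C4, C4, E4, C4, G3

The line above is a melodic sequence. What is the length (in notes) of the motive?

Try groups of 4 (3 cells in 12 notes):
B4 D5 B4 F#4 | F#4 A4 F#4 C4 | C4 E4 C4 G3
Every group is a transposition down a 4th of the one before; no shorter unit works.

4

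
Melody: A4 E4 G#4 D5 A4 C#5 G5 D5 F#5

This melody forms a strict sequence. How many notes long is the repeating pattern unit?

3

Try groups of 3 (3 cells in 9 notes):
A4 E4 G#4 | D5 A4 C#5 | G5 D5 F#5
Every group is a transposition up a 4th of the one before; no shorter unit works.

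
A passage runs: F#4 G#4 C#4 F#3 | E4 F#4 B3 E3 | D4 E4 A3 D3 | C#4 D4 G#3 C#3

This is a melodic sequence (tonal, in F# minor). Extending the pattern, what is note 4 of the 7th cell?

G#2

The unit is 4 notes. Position-4 pitches of the 4 shown cells: F#3, E3, D3, C#3.
Each moves down a 2nd. Continuing: B2 → A2 → G#2.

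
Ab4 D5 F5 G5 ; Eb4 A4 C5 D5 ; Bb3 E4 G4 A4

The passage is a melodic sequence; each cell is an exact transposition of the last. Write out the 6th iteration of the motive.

G2 C#3 E3 F#3

The 4-note cells begin on Ab4, Eb4, Bb3 — each down a 4th from the last.
Extending down a 4th: F3 → C3 → G2.
From G2 the exact shape gives G2 C#3 E3 F#3.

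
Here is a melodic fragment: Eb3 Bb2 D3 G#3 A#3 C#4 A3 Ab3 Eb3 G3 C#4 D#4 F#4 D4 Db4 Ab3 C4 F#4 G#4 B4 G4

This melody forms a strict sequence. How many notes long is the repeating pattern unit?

7

There are 21 notes; a 7-note unit gives 3 cells:
Eb3 Bb2 D3 G#3 A#3 C#4 A3 | Ab3 Eb3 G3 C#4 D#4 F#4 D4 | Db4 Ab3 C4 F#4 G#4 B4 G4
That's a consistent up a 4th shift per cell, and no other grouping gives one.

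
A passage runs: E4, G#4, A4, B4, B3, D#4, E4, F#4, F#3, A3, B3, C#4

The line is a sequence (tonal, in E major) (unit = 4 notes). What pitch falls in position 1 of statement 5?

With 4-note cells, note 1 of each statement runs E4, B3, F#3.
Carrying that down a 4th forward: C#3 → G#2.

G#2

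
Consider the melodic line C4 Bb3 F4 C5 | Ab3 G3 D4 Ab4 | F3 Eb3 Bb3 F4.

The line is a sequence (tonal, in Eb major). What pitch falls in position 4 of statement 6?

The unit is 4 notes. Position-4 pitches of the 3 shown cells: C5, Ab4, F4.
Carrying that down a 3rd forward: D4 → Bb3 → G3.

G3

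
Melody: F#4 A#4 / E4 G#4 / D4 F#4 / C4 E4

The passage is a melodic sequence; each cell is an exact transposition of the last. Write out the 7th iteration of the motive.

The 2-note cells begin on F#4, E4, D4, C4 — each down a 2nd from the last.
Extending down a 2nd: Bb3 → Ab3 → Gb3.
Statement 7 starts on Gb3 and keeps the same exact contour: Gb3 Bb3.

Gb3 Bb3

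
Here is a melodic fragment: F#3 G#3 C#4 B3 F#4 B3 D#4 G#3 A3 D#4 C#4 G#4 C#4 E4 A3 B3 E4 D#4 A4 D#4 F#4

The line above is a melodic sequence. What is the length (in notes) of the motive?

7

21 notes total. Splitting into 3 groups of 7:
F#3 G#3 C#4 B3 F#4 B3 D#4 | G#3 A3 D#4 C#4 G#4 C#4 E4 | A3 B3 E4 D#4 A4 D#4 F#4
Each cell is the previous one up a 2nd — so the unit is 7 notes.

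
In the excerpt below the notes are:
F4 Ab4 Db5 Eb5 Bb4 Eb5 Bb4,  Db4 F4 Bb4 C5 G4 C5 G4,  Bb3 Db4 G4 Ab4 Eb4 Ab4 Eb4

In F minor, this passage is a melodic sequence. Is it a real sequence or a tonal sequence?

Every note is diatonic to F minor.
Cell 1 has +3 semitones from note 1 to 2, but cell 2 has +4 — the interval quality changes while the contour stays the same, which is the hallmark of a tonal sequence.

tonal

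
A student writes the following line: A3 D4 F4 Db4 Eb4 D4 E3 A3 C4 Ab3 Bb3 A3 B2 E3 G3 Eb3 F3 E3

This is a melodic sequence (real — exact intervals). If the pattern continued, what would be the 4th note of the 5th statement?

With 6-note cells, note 4 of each statement runs Db4, Ab3, Eb3.
Carrying that down a 4th forward: Bb2 → F2.

F2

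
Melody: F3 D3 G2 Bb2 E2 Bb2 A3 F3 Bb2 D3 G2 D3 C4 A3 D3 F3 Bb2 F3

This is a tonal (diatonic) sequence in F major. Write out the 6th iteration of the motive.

With a 6-note motive the entries are F3, A3, C4, each up a 3rd from the previous.
Extending up a 3rd: E4 → G4 → Bb4.
Statement 6 starts on Bb4 and keeps the same diatonic contour: Bb4 G4 C4 E4 A3 E4.

Bb4 G4 C4 E4 A3 E4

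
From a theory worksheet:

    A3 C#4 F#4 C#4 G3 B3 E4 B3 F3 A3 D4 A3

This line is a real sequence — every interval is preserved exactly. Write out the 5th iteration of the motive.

The 4-note cells begin on A3, G3, F3 — each down a 2nd from the last.
Continuing the starts: Eb3 → Db3.
So cell 5 is Db3 F3 Bb3 F3.

Db3 F3 Bb3 F3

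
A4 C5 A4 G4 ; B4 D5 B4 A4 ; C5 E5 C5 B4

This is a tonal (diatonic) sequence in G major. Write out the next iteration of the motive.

D5 F#5 D5 C5

Unit = 4 notes; the statements start on A4, B4, C5, moving up a 2nd each time.
Statement 4 starts on D5 and keeps the same diatonic contour: D5 F#5 D5 C5.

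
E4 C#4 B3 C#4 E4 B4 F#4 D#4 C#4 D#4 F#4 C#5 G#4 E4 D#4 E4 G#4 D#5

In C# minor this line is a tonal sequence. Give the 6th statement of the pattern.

Taking 6-note groups, the heads are E4, F#4, G#4: the pattern moves up a 2nd.
Continuing the starts: A4 → B4 → C#5.
From C#5 the diatonic shape gives C#5 A4 G#4 A4 C#5 G#5.

C#5 A4 G#4 A4 C#5 G#5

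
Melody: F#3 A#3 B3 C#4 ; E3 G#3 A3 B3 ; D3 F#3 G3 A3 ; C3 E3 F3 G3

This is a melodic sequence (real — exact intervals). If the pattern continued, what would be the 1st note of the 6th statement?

With 4-note cells, note 1 of each statement runs F#3, E3, D3, C3.
Each moves down a 2nd. Continuing: Bb2 → Ab2.

Ab2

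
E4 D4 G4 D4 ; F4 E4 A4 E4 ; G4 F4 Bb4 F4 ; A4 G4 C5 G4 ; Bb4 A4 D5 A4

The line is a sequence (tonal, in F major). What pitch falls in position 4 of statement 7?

With 4-note cells, note 4 of each statement runs D4, E4, F4, G4, A4.
Extending up a 2nd: Bb4 → C5.

C5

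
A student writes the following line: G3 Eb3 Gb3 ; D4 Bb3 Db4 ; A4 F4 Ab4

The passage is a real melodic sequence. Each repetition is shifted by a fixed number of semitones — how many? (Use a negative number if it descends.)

7

With a 3-note motive the entries are G3, D4, A4, each up a 5th from the previous.
G3 to D4 spans +7 semitones.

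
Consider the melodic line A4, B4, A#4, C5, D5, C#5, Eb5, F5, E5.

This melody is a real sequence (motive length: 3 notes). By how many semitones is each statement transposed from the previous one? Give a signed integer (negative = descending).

3

Taking 3-note groups, the heads are A4, C5, Eb5: the pattern moves up a 3rd.
A4 to C5 spans +3 semitones.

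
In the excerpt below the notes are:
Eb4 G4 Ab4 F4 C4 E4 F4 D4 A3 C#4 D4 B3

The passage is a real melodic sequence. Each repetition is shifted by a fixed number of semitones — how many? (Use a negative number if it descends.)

-3

With a 4-note motive the entries are Eb4, C4, A3, each down a 3rd from the previous.
Counting half-steps from Eb4 to C4: -3.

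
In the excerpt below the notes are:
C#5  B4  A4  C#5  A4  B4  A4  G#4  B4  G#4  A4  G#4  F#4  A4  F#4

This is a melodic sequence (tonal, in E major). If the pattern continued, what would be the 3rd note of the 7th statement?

B3

The unit is 5 notes. Position-3 pitches of the 3 shown cells: A4, G#4, F#4.
Each moves down a 2nd. Continuing: E4 → D#4 → C#4 → B3.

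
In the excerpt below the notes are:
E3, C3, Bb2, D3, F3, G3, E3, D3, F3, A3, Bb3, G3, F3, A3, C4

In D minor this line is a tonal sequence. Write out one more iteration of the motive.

D4 Bb3 A3 C4 E4

Taking 5-note groups, the heads are E3, G3, Bb3: the pattern moves up a 3rd.
So cell 4 is D4 Bb3 A3 C4 E4.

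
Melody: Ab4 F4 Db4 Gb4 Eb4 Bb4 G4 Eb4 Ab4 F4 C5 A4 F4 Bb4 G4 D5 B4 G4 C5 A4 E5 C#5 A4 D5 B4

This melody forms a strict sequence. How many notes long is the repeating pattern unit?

5

Try groups of 5 (5 cells in 25 notes):
Ab4 F4 Db4 Gb4 Eb4 | Bb4 G4 Eb4 Ab4 F4 | C5 A4 F4 Bb4 G4 | D5 B4 G4 C5 A4 | E5 C#5 A4 D5 B4
Every group is a transposition up a 2nd of the one before; no shorter unit works.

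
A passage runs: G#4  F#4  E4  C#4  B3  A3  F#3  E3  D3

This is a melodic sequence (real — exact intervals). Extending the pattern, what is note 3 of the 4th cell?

The unit is 3 notes. Position-3 pitches of the 3 shown cells: E4, A3, D3.
One more down a 5th gives G2.

G2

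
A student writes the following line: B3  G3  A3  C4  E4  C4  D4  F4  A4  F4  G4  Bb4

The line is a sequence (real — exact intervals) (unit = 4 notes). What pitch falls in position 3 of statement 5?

F5

The unit is 4 notes. Position-3 pitches of the 3 shown cells: A3, D4, G4.
Each moves up a 4th. Continuing: C5 → F5.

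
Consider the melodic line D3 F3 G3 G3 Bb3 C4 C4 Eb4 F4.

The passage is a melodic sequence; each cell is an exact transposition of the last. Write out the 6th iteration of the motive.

Eb5 Gb5 Ab5

Taking 3-note groups, the heads are D3, G3, C4: the pattern moves up a 4th.
Continuing the starts: F4 → Bb4 → Eb5.
From Eb5 the exact shape gives Eb5 Gb5 Ab5.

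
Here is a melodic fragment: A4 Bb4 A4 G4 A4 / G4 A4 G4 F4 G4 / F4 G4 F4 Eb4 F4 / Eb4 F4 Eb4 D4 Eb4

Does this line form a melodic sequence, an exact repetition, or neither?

sequence

Each 5-note cell is the previous one transposed down a 2nd.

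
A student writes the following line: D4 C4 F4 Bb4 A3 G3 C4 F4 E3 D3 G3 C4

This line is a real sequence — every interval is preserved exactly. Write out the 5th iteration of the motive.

F#2 E2 A2 D3

Taking 4-note groups, the heads are D4, A3, E3: the pattern moves down a 4th.
Carrying on: B2 → F#2.
So cell 5 is F#2 E2 A2 D3.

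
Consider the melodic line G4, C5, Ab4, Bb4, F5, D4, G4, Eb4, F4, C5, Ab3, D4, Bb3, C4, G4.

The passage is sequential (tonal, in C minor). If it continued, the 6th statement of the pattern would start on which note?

F2

The 5-note cells begin on G4, D4, Ab3 — each down a 4th from the last.
Continuing: Eb3 → Bb2 → F2. Statement 6 starts on F2.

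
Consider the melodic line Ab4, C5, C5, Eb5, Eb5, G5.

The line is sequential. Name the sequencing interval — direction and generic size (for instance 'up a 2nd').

Taking 2-note groups, the heads are Ab4, C5, Eb5: the pattern moves up a 3rd.
From Ab4 to C5: up a 3rd.

up a 3rd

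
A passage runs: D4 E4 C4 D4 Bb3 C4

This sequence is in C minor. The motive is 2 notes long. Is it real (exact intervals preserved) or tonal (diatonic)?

real

Each cell has the same semitone pattern (2,) — intervals are preserved exactly.
And E4 lies outside C minor, so the sequence is real rather than tonal.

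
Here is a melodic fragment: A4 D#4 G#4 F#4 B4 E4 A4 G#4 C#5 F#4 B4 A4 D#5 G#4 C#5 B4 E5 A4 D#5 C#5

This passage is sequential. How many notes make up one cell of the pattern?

4

There are 20 notes; a 4-note unit gives 5 cells:
A4 D#4 G#4 F#4 | B4 E4 A4 G#4 | C#5 F#4 B4 A4 | D#5 G#4 C#5 B4 | E5 A4 D#5 C#5
Each cell is the previous one up a 2nd — so the unit is 4 notes.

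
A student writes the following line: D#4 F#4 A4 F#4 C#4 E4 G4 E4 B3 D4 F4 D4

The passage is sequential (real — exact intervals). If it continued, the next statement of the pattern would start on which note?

Unit = 4 notes; the statements start on D#4, C#4, B3, moving down a 2nd each time.
One more step down a 2nd gives A3.

A3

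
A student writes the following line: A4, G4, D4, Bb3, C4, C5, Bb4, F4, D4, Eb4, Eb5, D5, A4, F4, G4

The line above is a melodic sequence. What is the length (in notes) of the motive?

There are 15 notes; a 5-note unit gives 3 cells:
A4 G4 D4 Bb3 C4 | C5 Bb4 F4 D4 Eb4 | Eb5 D5 A4 F4 G4
Every group is a transposition up a 3rd of the one before; no shorter unit works.

5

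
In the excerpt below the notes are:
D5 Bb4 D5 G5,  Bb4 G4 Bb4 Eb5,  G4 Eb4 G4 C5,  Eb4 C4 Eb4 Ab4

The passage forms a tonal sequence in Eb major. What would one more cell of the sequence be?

C4 Ab3 C4 F4

Unit = 4 notes; the statements start on D5, Bb4, G4, Eb4, moving down a 3rd each time.
So cell 5 is C4 Ab3 C4 F4.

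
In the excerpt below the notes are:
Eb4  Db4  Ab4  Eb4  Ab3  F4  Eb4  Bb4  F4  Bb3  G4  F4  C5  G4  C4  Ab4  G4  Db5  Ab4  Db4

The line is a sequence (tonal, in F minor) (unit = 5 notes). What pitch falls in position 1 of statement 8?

Eb5

Grouping in 5s, the 1st note of each cell is Eb4, F4, G4, Ab4.
Each moves up a 2nd. Continuing: Bb4 → C5 → Db5 → Eb5.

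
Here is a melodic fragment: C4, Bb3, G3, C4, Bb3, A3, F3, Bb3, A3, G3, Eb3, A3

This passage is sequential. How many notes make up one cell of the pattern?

4

12 notes total. Splitting into 3 groups of 4:
C4 Bb3 G3 C4 | Bb3 A3 F3 Bb3 | A3 G3 Eb3 A3
Every group is a transposition down a 2nd of the one before; no shorter unit works.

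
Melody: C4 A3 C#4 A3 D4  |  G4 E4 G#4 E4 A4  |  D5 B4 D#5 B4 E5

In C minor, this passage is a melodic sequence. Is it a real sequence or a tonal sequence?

real

Each cell has the same semitone pattern (-3, 4, -4, 5) — intervals are preserved exactly.
And A3 lies outside C minor, so the sequence is real rather than tonal.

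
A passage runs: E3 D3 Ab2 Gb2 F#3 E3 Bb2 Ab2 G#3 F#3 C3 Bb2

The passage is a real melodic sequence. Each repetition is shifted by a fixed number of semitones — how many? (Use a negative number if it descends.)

2

Unit = 4 notes; the statements start on E3, F#3, G#3, moving up a 2nd each time.
E3→F#3 is 54 − 52 = 2 semitones.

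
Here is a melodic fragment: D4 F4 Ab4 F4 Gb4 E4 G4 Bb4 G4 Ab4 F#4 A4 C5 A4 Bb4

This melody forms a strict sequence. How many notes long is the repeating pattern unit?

15 notes total. Splitting into 3 groups of 5:
D4 F4 Ab4 F4 Gb4 | E4 G4 Bb4 G4 Ab4 | F#4 A4 C5 A4 Bb4
Each cell is the previous one up a 2nd — so the unit is 5 notes.

5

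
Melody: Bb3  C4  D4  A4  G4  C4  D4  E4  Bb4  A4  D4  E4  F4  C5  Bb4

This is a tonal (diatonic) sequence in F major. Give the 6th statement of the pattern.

G4 A4 Bb4 F5 E5

Taking 5-note groups, the heads are Bb3, C4, D4: the pattern moves up a 2nd.
Continuing the starts: E4 → F4 → G4.
From G4 the diatonic shape gives G4 A4 Bb4 F5 E5.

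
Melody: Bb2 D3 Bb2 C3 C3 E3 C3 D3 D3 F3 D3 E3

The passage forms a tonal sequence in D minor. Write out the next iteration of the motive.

E3 G3 E3 F3

Unit = 4 notes; the statements start on Bb2, C3, D3, moving up a 2nd each time.
So cell 4 is E3 G3 E3 F3.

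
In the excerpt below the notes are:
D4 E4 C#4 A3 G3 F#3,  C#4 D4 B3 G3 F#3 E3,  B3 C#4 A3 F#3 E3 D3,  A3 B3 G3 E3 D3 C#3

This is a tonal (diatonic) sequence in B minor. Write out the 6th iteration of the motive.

F#3 G3 E3 C#3 B2 A2

The 6-note cells begin on D4, C#4, B3, A3 — each down a 2nd from the last.
Continuing the starts: G3 → F#3.
Statement 6 starts on F#3 and keeps the same diatonic contour: F#3 G3 E3 C#3 B2 A2.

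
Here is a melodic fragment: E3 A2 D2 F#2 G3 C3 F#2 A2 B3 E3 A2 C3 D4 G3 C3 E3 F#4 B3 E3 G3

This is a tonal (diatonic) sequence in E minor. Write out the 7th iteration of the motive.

C5 F#4 B3 D4

Taking 4-note groups, the heads are E3, G3, B3, D4, F#4: the pattern moves up a 3rd.
Extending up a 3rd: A4 → C5.
Statement 7 starts on C5 and keeps the same diatonic contour: C5 F#4 B3 D4.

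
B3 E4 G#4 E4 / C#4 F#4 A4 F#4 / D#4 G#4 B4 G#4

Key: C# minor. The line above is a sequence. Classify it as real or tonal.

Every note is diatonic to C# minor.
Cell 1 has +4 semitones from note 2 to 3, but cell 2 has +3 — the interval quality changes while the contour stays the same, which is the hallmark of a tonal sequence.

tonal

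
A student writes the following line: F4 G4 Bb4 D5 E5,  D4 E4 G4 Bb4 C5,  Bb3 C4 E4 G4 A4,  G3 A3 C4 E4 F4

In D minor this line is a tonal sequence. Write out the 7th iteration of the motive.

A2 Bb2 D3 F3 G3

Unit = 5 notes; the statements start on F4, D4, Bb3, G3, moving down a 3rd each time.
Continuing the starts: E3 → C3 → A2.
Statement 7 starts on A2 and keeps the same diatonic contour: A2 Bb2 D3 F3 G3.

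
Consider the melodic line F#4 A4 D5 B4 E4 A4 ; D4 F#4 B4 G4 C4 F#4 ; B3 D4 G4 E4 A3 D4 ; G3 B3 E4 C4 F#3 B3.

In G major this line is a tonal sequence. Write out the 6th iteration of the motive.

Unit = 6 notes; the statements start on F#4, D4, B3, G3, moving down a 3rd each time.
Extending down a 3rd: E3 → C3.
From C3 the diatonic shape gives C3 E3 A3 F#3 B2 E3.

C3 E3 A3 F#3 B2 E3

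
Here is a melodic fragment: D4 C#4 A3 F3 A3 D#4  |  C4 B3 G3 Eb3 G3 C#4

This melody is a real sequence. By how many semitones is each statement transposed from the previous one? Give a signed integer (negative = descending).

-2

Taking 6-note groups, the heads are D4, C4: the pattern moves down a 2nd.
D4 to C4 spans -2 semitones.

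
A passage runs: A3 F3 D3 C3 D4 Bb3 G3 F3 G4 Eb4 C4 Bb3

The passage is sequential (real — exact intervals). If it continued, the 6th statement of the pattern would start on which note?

Taking 4-note groups, the heads are A3, D4, G4: the pattern moves up a 4th.
Continuing: C5 → F5 → Bb5. Statement 6 starts on Bb5.

Bb5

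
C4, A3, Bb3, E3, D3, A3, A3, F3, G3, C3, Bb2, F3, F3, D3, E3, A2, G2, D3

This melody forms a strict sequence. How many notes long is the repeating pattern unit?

18 notes total. Splitting into 3 groups of 6:
C4 A3 Bb3 E3 D3 A3 | A3 F3 G3 C3 Bb2 F3 | F3 D3 E3 A2 G2 D3
Each cell is the previous one down a 3rd — so the unit is 6 notes.

6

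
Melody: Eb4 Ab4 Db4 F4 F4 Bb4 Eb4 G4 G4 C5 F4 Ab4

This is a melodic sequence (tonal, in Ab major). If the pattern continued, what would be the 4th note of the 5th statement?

With 4-note cells, note 4 of each statement runs F4, G4, Ab4.
Carrying that up a 2nd forward: Bb4 → C5.

C5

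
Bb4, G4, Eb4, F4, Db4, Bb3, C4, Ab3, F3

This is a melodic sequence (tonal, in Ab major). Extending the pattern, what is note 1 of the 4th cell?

Grouping in 3s, the 1st note of each cell is Bb4, F4, C4.
One more down a 4th gives G3.

G3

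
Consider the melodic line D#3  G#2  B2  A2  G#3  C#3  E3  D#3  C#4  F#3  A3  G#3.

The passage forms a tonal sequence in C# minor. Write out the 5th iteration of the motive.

Taking 4-note groups, the heads are D#3, G#3, C#4: the pattern moves up a 4th.
Extending up a 4th: F#4 → B4.
From B4 the diatonic shape gives B4 E4 G#4 F#4.

B4 E4 G#4 F#4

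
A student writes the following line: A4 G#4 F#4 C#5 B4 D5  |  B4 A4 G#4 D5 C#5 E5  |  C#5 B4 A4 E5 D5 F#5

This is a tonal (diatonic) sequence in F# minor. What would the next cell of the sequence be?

With a 6-note motive the entries are A4, B4, C#5, each up a 2nd from the previous.
From D5 the diatonic shape gives D5 C#5 B4 F#5 E5 G#5.

D5 C#5 B4 F#5 E5 G#5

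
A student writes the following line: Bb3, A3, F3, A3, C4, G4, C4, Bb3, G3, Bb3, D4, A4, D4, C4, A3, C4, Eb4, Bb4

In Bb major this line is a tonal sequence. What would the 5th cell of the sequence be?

Unit = 6 notes; the statements start on Bb3, C4, D4, moving up a 2nd each time.
Extending up a 2nd: Eb4 → F4.
So cell 5 is F4 Eb4 C4 Eb4 G4 D5.

F4 Eb4 C4 Eb4 G4 D5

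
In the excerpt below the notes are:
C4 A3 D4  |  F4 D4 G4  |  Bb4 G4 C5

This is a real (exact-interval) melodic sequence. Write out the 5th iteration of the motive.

Ab5 F5 Bb5

Taking 3-note groups, the heads are C4, F4, Bb4: the pattern moves up a 4th.
Continuing the starts: Eb5 → Ab5.
Statement 5 starts on Ab5 and keeps the same exact contour: Ab5 F5 Bb5.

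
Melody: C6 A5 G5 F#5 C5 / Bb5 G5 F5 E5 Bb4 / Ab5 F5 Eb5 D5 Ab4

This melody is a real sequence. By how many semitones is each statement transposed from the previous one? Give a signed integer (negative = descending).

-2

Unit = 5 notes; the statements start on C6, Bb5, Ab5, moving down a 2nd each time.
Counting half-steps from C6 to Bb5: -2.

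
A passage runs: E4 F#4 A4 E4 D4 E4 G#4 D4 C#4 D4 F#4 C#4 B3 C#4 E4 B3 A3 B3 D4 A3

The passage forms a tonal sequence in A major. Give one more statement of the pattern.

With a 4-note motive the entries are E4, D4, C#4, B3, A3, each down a 2nd from the previous.
So cell 6 is G#3 A3 C#4 G#3.

G#3 A3 C#4 G#3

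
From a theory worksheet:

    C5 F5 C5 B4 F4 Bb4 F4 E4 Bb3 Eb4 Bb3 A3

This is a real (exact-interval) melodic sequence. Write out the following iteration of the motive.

Eb3 Ab3 Eb3 D3

The 4-note cells begin on C5, F4, Bb3 — each down a 5th from the last.
From Eb3 the exact shape gives Eb3 Ab3 Eb3 D3.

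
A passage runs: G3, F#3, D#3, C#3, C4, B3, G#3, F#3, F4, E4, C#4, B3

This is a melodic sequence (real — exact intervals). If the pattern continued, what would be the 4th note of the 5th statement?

The unit is 4 notes. Position-4 pitches of the 3 shown cells: C#3, F#3, B3.
Each moves up a 4th. Continuing: E4 → A4.

A4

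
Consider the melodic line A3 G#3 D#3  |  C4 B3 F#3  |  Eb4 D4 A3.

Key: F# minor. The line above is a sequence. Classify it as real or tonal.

Each cell has the same semitone pattern (-1, -5) — intervals are preserved exactly.
And D#3 lies outside F# minor, so the sequence is real rather than tonal.

real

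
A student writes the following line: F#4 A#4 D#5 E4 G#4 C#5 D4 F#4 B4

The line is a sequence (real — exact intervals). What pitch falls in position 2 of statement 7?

Bb3

The unit is 3 notes. Position-2 pitches of the 3 shown cells: A#4, G#4, F#4.
Each moves down a 2nd. Continuing: E4 → D4 → C4 → Bb3.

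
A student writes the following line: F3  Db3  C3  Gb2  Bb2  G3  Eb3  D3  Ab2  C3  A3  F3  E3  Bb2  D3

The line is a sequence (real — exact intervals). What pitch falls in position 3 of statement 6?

A#3

Grouping in 5s, the 3rd note of each cell is C3, D3, E3.
Extending up a 2nd: F#3 → G#3 → A#3.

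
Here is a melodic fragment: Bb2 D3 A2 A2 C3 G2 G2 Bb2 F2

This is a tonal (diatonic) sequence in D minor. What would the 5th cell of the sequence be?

E2 G2 D2

The 3-note cells begin on Bb2, A2, G2 — each down a 2nd from the last.
Carrying on: F2 → E2.
So cell 5 is E2 G2 D2.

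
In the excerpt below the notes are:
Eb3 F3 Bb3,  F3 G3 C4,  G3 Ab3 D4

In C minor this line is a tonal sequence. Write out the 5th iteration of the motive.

Taking 3-note groups, the heads are Eb3, F3, G3: the pattern moves up a 2nd.
Extending up a 2nd: Ab3 → Bb3.
Statement 5 starts on Bb3 and keeps the same diatonic contour: Bb3 C4 F4.

Bb3 C4 F4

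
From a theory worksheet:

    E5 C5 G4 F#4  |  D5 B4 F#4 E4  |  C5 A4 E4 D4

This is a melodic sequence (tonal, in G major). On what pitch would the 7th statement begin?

F#4

Unit = 4 notes; the statements start on E5, D5, C5, moving down a 2nd each time.
Extending the heads down a 2nd: B4 → A4 → G4 → F#4.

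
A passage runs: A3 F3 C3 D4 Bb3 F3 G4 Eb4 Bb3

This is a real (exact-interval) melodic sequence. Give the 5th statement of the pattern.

The 3-note cells begin on A3, D4, G4 — each up a 4th from the last.
Extending up a 4th: C5 → F5.
Statement 5 starts on F5 and keeps the same exact contour: F5 Db5 Ab4.

F5 Db5 Ab4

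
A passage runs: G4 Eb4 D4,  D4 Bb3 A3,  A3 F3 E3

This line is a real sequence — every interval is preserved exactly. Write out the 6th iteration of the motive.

With a 3-note motive the entries are G4, D4, A3, each down a 4th from the previous.
Continuing the starts: E3 → B2 → F#2.
So cell 6 is F#2 D2 C#2.

F#2 D2 C#2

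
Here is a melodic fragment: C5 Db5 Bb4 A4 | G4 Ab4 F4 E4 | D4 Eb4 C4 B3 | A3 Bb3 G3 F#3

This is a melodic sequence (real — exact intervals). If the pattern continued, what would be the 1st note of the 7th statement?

Grouping in 4s, the 1st note of each cell is C5, G4, D4, A3.
Carrying that down a 4th forward: E3 → B2 → F#2.

F#2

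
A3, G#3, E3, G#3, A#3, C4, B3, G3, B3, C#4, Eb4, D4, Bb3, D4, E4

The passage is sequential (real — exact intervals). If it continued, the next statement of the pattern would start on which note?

Unit = 5 notes; the statements start on A3, C4, Eb4, moving up a 3rd each time.
One more step up a 3rd gives Gb4.

Gb4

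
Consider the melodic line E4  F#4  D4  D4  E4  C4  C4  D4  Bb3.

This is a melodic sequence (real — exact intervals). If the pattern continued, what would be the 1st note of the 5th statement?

Ab3

The unit is 3 notes. Position-1 pitches of the 3 shown cells: E4, D4, C4.
Extending down a 2nd: Bb3 → Ab3.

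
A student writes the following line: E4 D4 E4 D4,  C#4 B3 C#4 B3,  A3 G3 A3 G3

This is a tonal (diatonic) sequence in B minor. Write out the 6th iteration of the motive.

B2 A2 B2 A2

Unit = 4 notes; the statements start on E4, C#4, A3, moving down a 3rd each time.
Continuing the starts: F#3 → D3 → B2.
So cell 6 is B2 A2 B2 A2.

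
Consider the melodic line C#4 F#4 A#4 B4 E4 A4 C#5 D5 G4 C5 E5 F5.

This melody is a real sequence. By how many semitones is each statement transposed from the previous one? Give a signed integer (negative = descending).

The 4-note cells begin on C#4, E4, G4 — each up a 3rd from the last.
C#4→E4 is 64 − 61 = 3 semitones.

3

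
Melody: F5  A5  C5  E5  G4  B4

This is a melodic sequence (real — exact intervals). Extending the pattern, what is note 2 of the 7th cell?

D#3

Grouping in 2s, the 2nd note of each cell is A5, E5, B4.
Extending down a 4th: F#4 → C#4 → G#3 → D#3.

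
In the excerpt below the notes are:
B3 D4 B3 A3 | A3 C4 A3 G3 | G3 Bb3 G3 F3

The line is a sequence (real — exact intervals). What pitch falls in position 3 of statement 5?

Eb3

The unit is 4 notes. Position-3 pitches of the 3 shown cells: B3, A3, G3.
Extending down a 2nd: F3 → Eb3.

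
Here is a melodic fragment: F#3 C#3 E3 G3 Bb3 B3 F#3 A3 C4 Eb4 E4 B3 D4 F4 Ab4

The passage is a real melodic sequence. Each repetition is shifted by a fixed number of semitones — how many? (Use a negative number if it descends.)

The 5-note cells begin on F#3, B3, E4 — each up a 4th from the last.
Counting half-steps from F#3 to B3: 5.

5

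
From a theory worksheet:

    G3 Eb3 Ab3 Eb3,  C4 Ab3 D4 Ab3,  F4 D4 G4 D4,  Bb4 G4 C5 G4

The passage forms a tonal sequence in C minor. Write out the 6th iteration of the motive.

Taking 4-note groups, the heads are G3, C4, F4, Bb4: the pattern moves up a 4th.
Continuing the starts: Eb5 → Ab5.
From Ab5 the diatonic shape gives Ab5 F5 Bb5 F5.

Ab5 F5 Bb5 F5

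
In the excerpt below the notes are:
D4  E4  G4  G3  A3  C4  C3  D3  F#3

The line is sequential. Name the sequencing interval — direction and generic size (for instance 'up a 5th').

down a 5th

Unit = 3 notes; the statements start on D4, G3, C3, moving down a 5th each time.
From D4 to G3: down a 5th.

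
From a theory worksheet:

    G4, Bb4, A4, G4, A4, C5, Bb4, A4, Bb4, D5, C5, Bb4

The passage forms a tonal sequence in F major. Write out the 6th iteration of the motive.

E5 G5 F5 E5

The 4-note cells begin on G4, A4, Bb4 — each up a 2nd from the last.
Continuing the starts: C5 → D5 → E5.
From E5 the diatonic shape gives E5 G5 F5 E5.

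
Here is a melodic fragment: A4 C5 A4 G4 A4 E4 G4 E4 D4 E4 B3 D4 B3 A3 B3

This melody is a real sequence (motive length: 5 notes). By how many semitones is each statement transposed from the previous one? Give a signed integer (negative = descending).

-5

The 5-note cells begin on A4, E4, B3 — each down a 4th from the last.
Counting half-steps from A4 to E4: -5.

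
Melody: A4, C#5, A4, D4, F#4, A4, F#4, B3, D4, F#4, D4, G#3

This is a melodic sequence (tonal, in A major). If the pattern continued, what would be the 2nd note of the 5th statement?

B3

Grouping in 4s, the 2nd note of each cell is C#5, A4, F#4.
Extending down a 3rd: D4 → B3.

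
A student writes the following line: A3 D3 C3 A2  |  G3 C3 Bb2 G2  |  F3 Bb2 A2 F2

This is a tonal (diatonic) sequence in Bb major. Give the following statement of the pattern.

Unit = 4 notes; the statements start on A3, G3, F3, moving down a 2nd each time.
From Eb3 the diatonic shape gives Eb3 A2 G2 Eb2.

Eb3 A2 G2 Eb2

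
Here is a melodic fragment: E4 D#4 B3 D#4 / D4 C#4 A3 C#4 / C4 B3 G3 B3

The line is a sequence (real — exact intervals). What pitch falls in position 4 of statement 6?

F3

The unit is 4 notes. Position-4 pitches of the 3 shown cells: D#4, C#4, B3.
Each moves down a 2nd. Continuing: A3 → G3 → F3.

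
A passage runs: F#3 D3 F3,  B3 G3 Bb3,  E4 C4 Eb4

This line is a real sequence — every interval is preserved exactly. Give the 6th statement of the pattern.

Unit = 3 notes; the statements start on F#3, B3, E4, moving up a 4th each time.
Carrying on: A4 → D5 → G5.
So cell 6 is G5 Eb5 Gb5.

G5 Eb5 Gb5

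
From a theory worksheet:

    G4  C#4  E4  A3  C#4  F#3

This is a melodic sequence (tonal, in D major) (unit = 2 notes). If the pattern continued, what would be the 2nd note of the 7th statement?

E2

With 2-note cells, note 2 of each statement runs C#4, A3, F#3.
Extending down a 3rd: D3 → B2 → G2 → E2.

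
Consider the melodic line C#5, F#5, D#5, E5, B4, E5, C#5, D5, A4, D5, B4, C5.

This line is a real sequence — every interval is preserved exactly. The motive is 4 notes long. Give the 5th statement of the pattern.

F4 Bb4 G4 Ab4

Unit = 4 notes; the statements start on C#5, B4, A4, moving down a 2nd each time.
Extending down a 2nd: G4 → F4.
So cell 5 is F4 Bb4 G4 Ab4.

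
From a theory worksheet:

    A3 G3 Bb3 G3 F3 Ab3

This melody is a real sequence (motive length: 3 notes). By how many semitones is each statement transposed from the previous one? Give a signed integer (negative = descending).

-2

Taking 3-note groups, the heads are A3, G3: the pattern moves down a 2nd.
A3 to G3 spans -2 semitones.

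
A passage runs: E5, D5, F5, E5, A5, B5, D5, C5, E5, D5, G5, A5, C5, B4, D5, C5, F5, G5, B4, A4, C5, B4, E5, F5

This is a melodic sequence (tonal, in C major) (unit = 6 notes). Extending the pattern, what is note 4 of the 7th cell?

The unit is 6 notes. Position-4 pitches of the 4 shown cells: E5, D5, C5, B4.
Each moves down a 2nd. Continuing: A4 → G4 → F4.

F4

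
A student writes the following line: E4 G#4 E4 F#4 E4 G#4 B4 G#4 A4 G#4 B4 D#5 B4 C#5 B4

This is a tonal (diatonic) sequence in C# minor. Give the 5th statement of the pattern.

F#5 A5 F#5 G#5 F#5

The 5-note cells begin on E4, G#4, B4 — each up a 3rd from the last.
Extending up a 3rd: D#5 → F#5.
So cell 5 is F#5 A5 F#5 G#5 F#5.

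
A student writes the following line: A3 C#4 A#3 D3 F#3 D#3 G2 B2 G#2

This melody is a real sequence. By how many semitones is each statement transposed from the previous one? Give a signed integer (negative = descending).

The 3-note cells begin on A3, D3, G2 — each down a 5th from the last.
Counting half-steps from A3 to D3: -7.

-7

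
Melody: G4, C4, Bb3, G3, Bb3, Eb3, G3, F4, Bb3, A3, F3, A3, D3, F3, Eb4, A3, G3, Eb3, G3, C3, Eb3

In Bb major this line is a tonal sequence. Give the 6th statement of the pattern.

Unit = 7 notes; the statements start on G4, F4, Eb4, moving down a 2nd each time.
Carrying on: D4 → C4 → Bb3.
Statement 6 starts on Bb3 and keeps the same diatonic contour: Bb3 Eb3 D3 Bb2 D3 G2 Bb2.

Bb3 Eb3 D3 Bb2 D3 G2 Bb2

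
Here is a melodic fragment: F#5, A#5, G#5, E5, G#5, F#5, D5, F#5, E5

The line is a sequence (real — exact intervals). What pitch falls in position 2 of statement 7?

Bb4

The unit is 3 notes. Position-2 pitches of the 3 shown cells: A#5, G#5, F#5.
Each moves down a 2nd. Continuing: E5 → D5 → C5 → Bb4.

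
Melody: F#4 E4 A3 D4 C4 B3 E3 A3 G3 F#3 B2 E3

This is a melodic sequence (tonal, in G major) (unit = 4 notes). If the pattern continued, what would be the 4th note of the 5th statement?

With 4-note cells, note 4 of each statement runs D4, A3, E3.
Each moves down a 4th. Continuing: B2 → F#2.

F#2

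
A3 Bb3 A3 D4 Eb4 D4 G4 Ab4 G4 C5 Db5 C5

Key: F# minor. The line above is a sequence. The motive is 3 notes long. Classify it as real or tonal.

Each cell has the same semitone pattern (1, -1) — intervals are preserved exactly.
And Bb3 lies outside F# minor, so the sequence is real rather than tonal.

real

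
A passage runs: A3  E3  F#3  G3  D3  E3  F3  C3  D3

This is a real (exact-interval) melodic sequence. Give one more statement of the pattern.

Taking 3-note groups, the heads are A3, G3, F3: the pattern moves down a 2nd.
Statement 4 starts on Eb3 and keeps the same exact contour: Eb3 Bb2 C3.

Eb3 Bb2 C3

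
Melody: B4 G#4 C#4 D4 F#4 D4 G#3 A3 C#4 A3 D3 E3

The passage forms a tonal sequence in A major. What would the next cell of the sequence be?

G#3 E3 A2 B2

Unit = 4 notes; the statements start on B4, F#4, C#4, moving down a 4th each time.
Statement 4 starts on G#3 and keeps the same diatonic contour: G#3 E3 A2 B2.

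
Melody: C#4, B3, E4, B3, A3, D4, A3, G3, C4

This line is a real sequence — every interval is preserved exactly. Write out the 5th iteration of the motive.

Unit = 3 notes; the statements start on C#4, B3, A3, moving down a 2nd each time.
Continuing the starts: G3 → F3.
So cell 5 is F3 Eb3 Ab3.

F3 Eb3 Ab3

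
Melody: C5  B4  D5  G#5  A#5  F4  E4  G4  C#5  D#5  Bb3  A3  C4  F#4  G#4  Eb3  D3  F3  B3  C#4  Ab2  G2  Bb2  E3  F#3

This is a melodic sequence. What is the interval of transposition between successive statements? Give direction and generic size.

down a 5th

Unit = 5 notes; the statements start on C5, F4, Bb3, Eb3, Ab2, moving down a 5th each time.
C5 to F4 is down a 5th.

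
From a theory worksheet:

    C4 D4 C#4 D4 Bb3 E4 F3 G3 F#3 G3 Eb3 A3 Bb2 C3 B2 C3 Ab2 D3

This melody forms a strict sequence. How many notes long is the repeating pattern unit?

Try groups of 6 (3 cells in 18 notes):
C4 D4 C#4 D4 Bb3 E4 | F3 G3 F#3 G3 Eb3 A3 | Bb2 C3 B2 C3 Ab2 D3
Each cell is the previous one down a 5th — so the unit is 6 notes.

6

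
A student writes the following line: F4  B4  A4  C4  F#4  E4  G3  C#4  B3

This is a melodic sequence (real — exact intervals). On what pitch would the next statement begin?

D3

Taking 3-note groups, the heads are F4, C4, G3: the pattern moves down a 4th.
One more step down a 4th gives D3.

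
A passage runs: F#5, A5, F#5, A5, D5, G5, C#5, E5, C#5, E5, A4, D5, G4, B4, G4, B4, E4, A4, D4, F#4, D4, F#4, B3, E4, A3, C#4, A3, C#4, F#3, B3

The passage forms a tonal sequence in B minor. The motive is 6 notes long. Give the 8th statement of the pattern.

F#2 A2 F#2 A2 D2 G2

Taking 6-note groups, the heads are F#5, C#5, G4, D4, A3: the pattern moves down a 4th.
Continuing the starts: E3 → B2 → F#2.
So cell 8 is F#2 A2 F#2 A2 D2 G2.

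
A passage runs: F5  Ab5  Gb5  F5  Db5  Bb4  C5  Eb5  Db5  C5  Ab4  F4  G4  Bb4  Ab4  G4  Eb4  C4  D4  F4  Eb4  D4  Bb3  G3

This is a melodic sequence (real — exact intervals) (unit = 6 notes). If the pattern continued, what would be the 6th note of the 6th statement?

Grouping in 6s, the 6th note of each cell is Bb4, F4, C4, G3.
Extending down a 4th: D3 → A2.

A2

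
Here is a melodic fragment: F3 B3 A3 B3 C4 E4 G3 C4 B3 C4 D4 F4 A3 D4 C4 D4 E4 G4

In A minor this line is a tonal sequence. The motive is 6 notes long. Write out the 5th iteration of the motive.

C4 F4 E4 F4 G4 B4

With a 6-note motive the entries are F3, G3, A3, each up a 2nd from the previous.
Carrying on: B3 → C4.
Statement 5 starts on C4 and keeps the same diatonic contour: C4 F4 E4 F4 G4 B4.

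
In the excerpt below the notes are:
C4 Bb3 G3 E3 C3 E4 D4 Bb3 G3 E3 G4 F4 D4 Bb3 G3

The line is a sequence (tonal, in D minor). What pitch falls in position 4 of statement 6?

The unit is 5 notes. Position-4 pitches of the 3 shown cells: E3, G3, Bb3.
Carrying that up a 3rd forward: D4 → F4 → A4.

A4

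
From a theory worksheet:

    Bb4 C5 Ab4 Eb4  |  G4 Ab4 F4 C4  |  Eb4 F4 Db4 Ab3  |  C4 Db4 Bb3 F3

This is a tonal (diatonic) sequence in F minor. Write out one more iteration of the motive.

Ab3 Bb3 G3 Db3

The 4-note cells begin on Bb4, G4, Eb4, C4 — each down a 3rd from the last.
Statement 5 starts on Ab3 and keeps the same diatonic contour: Ab3 Bb3 G3 Db3.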